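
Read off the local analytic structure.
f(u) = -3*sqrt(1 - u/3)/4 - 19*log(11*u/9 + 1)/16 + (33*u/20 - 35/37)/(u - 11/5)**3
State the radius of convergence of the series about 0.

The radius of convergence is 9/11.

Denominator factor (u - 11/5)^3: pole of order 3 at 11/5, modulus 11/5.
Branch term (-19/16)*log(1 - u/(-9/11)): its argument vanishes at u = -9/11, a logarithmic branch point, modulus 9/11.
Branch term (-3/4)*sqrt(1 - u/(3)): its argument vanishes at u = 3, a square-root branch point, modulus 3.
The radius of convergence is the smallest modulus among the singular points: 9/11.


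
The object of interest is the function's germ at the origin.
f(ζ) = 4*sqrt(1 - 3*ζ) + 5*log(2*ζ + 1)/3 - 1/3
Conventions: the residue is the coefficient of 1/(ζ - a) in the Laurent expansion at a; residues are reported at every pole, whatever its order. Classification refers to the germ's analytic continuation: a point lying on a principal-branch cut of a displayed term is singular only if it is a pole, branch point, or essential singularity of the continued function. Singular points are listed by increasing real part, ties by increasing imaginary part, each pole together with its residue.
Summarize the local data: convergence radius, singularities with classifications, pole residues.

Radius of convergence at 0: 1/3.
At -1/2: a logarithmic branch point.
At 1/3: an algebraic (square-root) branch point.

Branch term (4)*sqrt(1 - ζ/(1/3)): its argument vanishes at ζ = 1/3, a square-root branch point, modulus 1/3.
Branch term (5/3)*log(1 - ζ/(-1/2)): its argument vanishes at ζ = -1/2, a logarithmic branch point, modulus 1/2.
The radius of convergence is the smallest modulus among the singular points: 1/3.
List the singular points by increasing real part (a conjugate pair: the negative imaginary part first).


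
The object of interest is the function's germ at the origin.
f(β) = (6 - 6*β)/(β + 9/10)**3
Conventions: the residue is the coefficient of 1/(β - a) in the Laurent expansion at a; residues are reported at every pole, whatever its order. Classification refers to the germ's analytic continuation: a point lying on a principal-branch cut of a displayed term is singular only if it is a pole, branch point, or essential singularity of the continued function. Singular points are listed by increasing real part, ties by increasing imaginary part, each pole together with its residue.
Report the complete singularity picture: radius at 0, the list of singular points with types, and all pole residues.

Radius of convergence at 0: 9/10.
At -9/10: a pole of order 3; residue 0.

Denominator factor (β + 9/10)^3: pole of order 3 at -9/10, modulus 9/10.
The radius of convergence is the smallest modulus among the singular points: 9/10.
At the order-3 pole -9/10 set g(β) = (β - (-9/10))^3*f(β) = 6 - 6*β.
Order-3 pole: residue = g''(a)/2; g''(-9/10) = 0, so the residue is 0.


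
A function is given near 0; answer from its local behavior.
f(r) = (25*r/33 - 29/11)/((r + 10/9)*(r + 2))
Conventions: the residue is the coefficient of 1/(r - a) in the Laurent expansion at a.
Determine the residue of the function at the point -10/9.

The residue is -1033/264.

At the order-1 pole -10/9 set g(r) = (r - (-10/9))*f(r) = (25*r/33 - 29/11)/(r + 2).
Simple pole: residue = g(a) at a = -10/9, which is -1033/264.


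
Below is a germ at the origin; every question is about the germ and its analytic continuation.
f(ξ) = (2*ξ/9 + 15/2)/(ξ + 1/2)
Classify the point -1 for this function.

Denominator factors: ξ + 1/2 = -1/2 at ξ = -1 — none vanishes.
So the germ continues analytically to -1.

The point is a regular point.


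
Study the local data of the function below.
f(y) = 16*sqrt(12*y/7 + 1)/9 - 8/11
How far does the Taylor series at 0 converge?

Branch term (16/9)*sqrt(1 - y/(-7/12)): its argument vanishes at y = -7/12, a square-root branch point, modulus 7/12.
The radius of convergence is the smallest modulus among the singular points: 7/12.

The radius of convergence is 7/12.


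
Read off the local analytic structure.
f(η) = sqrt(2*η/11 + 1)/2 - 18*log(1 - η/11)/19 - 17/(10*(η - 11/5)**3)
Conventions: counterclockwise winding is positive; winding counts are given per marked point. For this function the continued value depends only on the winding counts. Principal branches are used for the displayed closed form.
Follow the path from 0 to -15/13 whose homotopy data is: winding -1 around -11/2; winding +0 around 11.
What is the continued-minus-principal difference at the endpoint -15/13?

Continued minus principal equals -(1/143)*sqrt(16159).

The rational part is single-valued and drops out of the difference; each branch term changes only by its own monodromy.
(-18/19)*log(1 - η/(11)): winding 0 around 11, so this term returns to its principal value, contribution 0.
(1/2)*sqrt(1 - η/(-11/2)): winding -1 is odd, the square root flips sign, contributing -2*(1/2)*sqrt(1 - (-15/13)/(-11/2)) = -2*(1/2)*sqrt(113/143) = -(1/143)*sqrt(16159).
Summing the contributions at η = -15/13 gives -(1/143)*sqrt(16159).


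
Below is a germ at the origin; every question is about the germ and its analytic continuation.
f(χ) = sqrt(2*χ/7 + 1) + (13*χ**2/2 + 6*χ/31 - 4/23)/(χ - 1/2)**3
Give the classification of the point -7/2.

The point is an algebraic (square-root) branch point.

The term (1)*sqrt(1 - χ/(-7/2)) has argument 1 - -7/2/(-7/2) = 0 at -7/2: a square-root (algebraic, two-sheeted) branch point; the remaining terms are analytic or single-valued there.


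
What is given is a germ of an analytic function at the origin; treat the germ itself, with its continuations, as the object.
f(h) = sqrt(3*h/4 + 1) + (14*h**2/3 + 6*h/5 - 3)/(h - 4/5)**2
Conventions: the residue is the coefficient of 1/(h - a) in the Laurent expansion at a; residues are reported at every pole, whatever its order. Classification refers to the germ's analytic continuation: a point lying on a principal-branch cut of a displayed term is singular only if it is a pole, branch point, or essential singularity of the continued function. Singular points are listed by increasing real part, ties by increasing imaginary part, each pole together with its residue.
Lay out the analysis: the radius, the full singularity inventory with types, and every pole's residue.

Denominator factor (h - 4/5)^2: pole of order 2 at 4/5, modulus 4/5.
Branch term (1)*sqrt(1 - h/(-4/3)): its argument vanishes at h = -4/3, a square-root branch point, modulus 4/3.
The radius of convergence is the smallest modulus among the singular points: 4/5.
The branch term is analytic at 4/5 and contributes nothing to the residue; only the rational part matters.
At the order-2 pole 4/5 set g(h) = (h - (4/5))^2*(rational part) = 14*h**2/3 + 6*h/5 - 3.
Order-2 pole: residue = g'(a); g'(4/5) = 26/3, so the residue is 26/3.
List the singular points by increasing real part (a conjugate pair: the negative imaginary part first).

Radius of convergence at 0: 4/5.
At -4/3: an algebraic (square-root) branch point.
At 4/5: a pole of order 2; residue 26/3.


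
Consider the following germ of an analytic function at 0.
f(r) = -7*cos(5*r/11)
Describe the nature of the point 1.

The point is a regular point.

There is no denominator, hence no pole anywhere.
The factor cos(5*r/11) is entire.
So the germ continues analytically to 1.


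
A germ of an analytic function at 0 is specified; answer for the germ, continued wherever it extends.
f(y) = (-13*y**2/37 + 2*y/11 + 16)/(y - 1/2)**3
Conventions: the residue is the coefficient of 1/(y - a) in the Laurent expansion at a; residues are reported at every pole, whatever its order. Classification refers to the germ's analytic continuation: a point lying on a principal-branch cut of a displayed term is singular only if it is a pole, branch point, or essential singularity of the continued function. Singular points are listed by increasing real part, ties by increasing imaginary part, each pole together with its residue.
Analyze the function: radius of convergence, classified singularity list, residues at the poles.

Radius of convergence at 0: 1/2.
At 1/2: a pole of order 3; residue -13/37.

Denominator factor (y - 1/2)^3: pole of order 3 at 1/2, modulus 1/2.
The radius of convergence is the smallest modulus among the singular points: 1/2.
At the order-3 pole 1/2 set g(y) = (y - (1/2))^3*f(y) = -13*y**2/37 + 2*y/11 + 16.
Order-3 pole: residue = g''(a)/2; g''(1/2) = -26/37, so the residue is -13/37.


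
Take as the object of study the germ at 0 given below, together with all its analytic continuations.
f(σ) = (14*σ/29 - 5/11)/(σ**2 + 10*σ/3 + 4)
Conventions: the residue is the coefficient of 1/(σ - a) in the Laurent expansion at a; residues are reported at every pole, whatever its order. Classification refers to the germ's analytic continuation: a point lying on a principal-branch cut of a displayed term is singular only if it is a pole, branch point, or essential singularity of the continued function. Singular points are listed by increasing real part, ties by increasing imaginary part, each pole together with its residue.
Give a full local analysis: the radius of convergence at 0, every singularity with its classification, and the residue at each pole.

Denominator factor (σ**2 + 10*σ/3 + 4): discriminant -44/9, complex-conjugate roots (-5/3) + ((1/3)*sqrt(11))*i and (-5/3) - ((1/3)*sqrt(11))*i; poles of order 1, moduli 2 and 2.
The radius of convergence is the smallest modulus among the singular points: 2.
The factor σ**2 + 10*σ/3 + 4 splits as (σ - a)(σ - a') with a = (-5/3) - ((1/3)*sqrt(11))*i, a' = (-5/3) + ((1/3)*sqrt(11))*i. At the order-1 pole a set g(σ) = (σ - a)*f(σ) = [14*σ/29 - 5/11] / (σ - a').
Simple pole: residue = g(a) at a = (-5/3) - ((1/3)*sqrt(11))*i, which is (7/29) - ((1205/7018)*sqrt(11))*i.
The factor σ**2 + 10*σ/3 + 4 splits as (σ - a)(σ - a') with a = (-5/3) + ((1/3)*sqrt(11))*i, a' = (-5/3) - ((1/3)*sqrt(11))*i. At the order-1 pole a set g(σ) = (σ - a)*f(σ) = [14*σ/29 - 5/11] / (σ - a').
Simple pole: residue = g(a) at a = (-5/3) + ((1/3)*sqrt(11))*i, which is (7/29) + ((1205/7018)*sqrt(11))*i.
List the singular points by increasing real part (a conjugate pair: the negative imaginary part first).

Radius of convergence at 0: 2.
At (-5/3) - ((1/3)*sqrt(11))*i: a pole of order 1; residue (7/29) - ((1205/7018)*sqrt(11))*i.
At (-5/3) + ((1/3)*sqrt(11))*i: a pole of order 1; residue (7/29) + ((1205/7018)*sqrt(11))*i.


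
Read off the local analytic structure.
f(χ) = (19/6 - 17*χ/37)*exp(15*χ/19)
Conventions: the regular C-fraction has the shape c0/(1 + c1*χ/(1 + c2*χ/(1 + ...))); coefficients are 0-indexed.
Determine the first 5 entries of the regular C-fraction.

Taylor coefficients (expand at 0): a_0 = 19/6, a_1 = 151/74, a_2 = 1755/2812, a_3 = 6225/53428, a_4 = 55125/4060528.
c0 = a_0 = 19/6. Peel one level at a time: if S = 1 + c*χ/S' with S'(0) = 1, then c is the χ-coefficient of S and S' = c*χ/(S - 1).
S_1 = c0/f = 1 + (-453/703)*χ + (215613/988418)*χ^2 + ...; c1 = -453/703.
S_2 = c1*χ/(S_1 - 1) = 1 + (71871/212306)*χ + (1200075/32924644)*χ^2 + ...; c2 = 71871/212306.
S_3 = c2*χ/(S_2 - 1) = 1 + (-14800925/137465266)*χ + (10433579125/828766253956)*χ^2 + ...; c3 = -14800925/137465266.
S_4 = c3*χ/(S_3 - 1) = 1 + (1703211295/14566766366)*χ + ...; c4 = 1703211295/14566766366.

The regular C-fraction coefficients are [19/6, -453/703, 71871/212306, -14800925/137465266, 1703211295/14566766366].


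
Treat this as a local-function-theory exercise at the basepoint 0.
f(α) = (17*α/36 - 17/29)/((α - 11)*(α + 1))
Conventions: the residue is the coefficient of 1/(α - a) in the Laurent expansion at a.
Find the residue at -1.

The residue is 1105/12528.

At the order-1 pole -1 set g(α) = (α - (-1))*f(α) = (17*α/36 - 17/29)/(α - 11).
Simple pole: residue = g(a) at a = -1, which is 1105/12528.


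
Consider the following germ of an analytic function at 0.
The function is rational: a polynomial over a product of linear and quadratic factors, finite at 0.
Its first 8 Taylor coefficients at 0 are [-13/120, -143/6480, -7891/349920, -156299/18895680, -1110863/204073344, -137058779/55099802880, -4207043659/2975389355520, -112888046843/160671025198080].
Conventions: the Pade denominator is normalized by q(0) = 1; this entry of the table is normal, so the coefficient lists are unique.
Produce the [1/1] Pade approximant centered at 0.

The Pade approximant has numerator coefficients [-13/120, 39/440]; denominator coefficients [1, -607/594].

Taylor coefficients needed (read off): a_0 = -13/120, a_1 = -143/6480, a_2 = -7891/349920.
Write the denominator as Q(ξ) = 1 + q1*ξ. Requiring Q*f - P = O(ξ^3) with deg P <= 1 kills the coefficients of ξ^2..ξ^2 in Q*f:
  ξ^2: a_2 + q1*a_1 = 0, i.e. -7891/349920 + (-143/6480)*q1 = 0.
Solving this linear system: q1 = -607/594.
The numerator is Q*f truncated at degree 1: P0 = a_0 = -13/120; P1 = a_1 + q1*a_0 = 39/440.


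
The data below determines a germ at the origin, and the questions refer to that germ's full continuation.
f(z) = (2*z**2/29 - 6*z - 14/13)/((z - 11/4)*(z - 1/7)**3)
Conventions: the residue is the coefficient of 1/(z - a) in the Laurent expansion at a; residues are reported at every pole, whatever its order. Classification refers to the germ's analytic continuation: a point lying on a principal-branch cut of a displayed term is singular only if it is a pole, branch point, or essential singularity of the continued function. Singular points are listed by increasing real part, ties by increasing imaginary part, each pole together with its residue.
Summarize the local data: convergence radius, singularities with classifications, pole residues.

Radius of convergence at 0: 1/7.
At 1/7: a pole of order 3; residue 141148616/146659409.
At 11/4: a pole of order 1; residue -141148616/146659409.

Denominator factor (z - 11/4): pole of order 1 at 11/4, modulus 11/4.
Denominator factor (z - 1/7)^3: pole of order 3 at 1/7, modulus 1/7.
The radius of convergence is the smallest modulus among the singular points: 1/7.
At the order-3 pole 1/7 set g(z) = (z - (1/7))^3*f(z) = (2*z**2/29 - 6*z - 14/13)/(z - 11/4).
Order-3 pole: residue = g''(a)/2; g''(1/7) = 282297232/146659409, so the residue is 141148616/146659409.
At the order-1 pole 11/4 set g(z) = (z - (11/4))*f(z) = (2*z**2/29 - 6*z - 14/13)/(z - 1/7)**3.
Simple pole: residue = g(a) at a = 11/4, which is -141148616/146659409.
List the singular points by increasing real part (a conjugate pair: the negative imaginary part first).


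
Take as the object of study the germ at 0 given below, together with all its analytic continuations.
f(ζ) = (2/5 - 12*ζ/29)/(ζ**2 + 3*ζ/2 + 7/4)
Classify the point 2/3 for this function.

The point is a regular point.

Denominator factors: ζ**2 + 3*ζ/2 + 7/4 = 115/36 at ζ = 2/3 — none vanishes.
So the germ continues analytically to 2/3.


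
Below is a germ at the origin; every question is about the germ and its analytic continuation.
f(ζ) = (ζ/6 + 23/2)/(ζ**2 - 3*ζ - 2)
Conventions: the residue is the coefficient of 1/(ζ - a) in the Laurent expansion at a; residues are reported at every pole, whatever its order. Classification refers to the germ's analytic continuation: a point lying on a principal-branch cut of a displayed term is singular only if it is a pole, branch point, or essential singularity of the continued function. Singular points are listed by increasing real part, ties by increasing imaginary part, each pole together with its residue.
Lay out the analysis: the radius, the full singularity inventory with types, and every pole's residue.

Denominator factor (ζ**2 - 3*ζ - 2): discriminant 17, real irrational roots 3/2 + (1/2)*sqrt(17) and 3/2 - (1/2)*sqrt(17); poles of order 1, moduli 3/2 + (1/2)*sqrt(17) and -3/2 + (1/2)*sqrt(17).
The radius of convergence is the smallest modulus among the singular points: -3/2 + (1/2)*sqrt(17).
The factor ζ**2 - 3*ζ - 2 splits as (ζ - a)(ζ - a') with a = 3/2 - (1/2)*sqrt(17), a' = 3/2 + (1/2)*sqrt(17). At the order-1 pole a set g(ζ) = (ζ - a)*f(ζ) = [ζ/6 + 23/2] / (ζ - a').
Simple pole: residue = g(a) at a = 3/2 - (1/2)*sqrt(17), which is 1/12 - (47/68)*sqrt(17).
The factor ζ**2 - 3*ζ - 2 splits as (ζ - a)(ζ - a') with a = 3/2 + (1/2)*sqrt(17), a' = 3/2 - (1/2)*sqrt(17). At the order-1 pole a set g(ζ) = (ζ - a)*f(ζ) = [ζ/6 + 23/2] / (ζ - a').
Simple pole: residue = g(a) at a = 3/2 + (1/2)*sqrt(17), which is 1/12 + (47/68)*sqrt(17).
List the singular points by increasing real part (a conjugate pair: the negative imaginary part first).

Radius of convergence at 0: -3/2 + (1/2)*sqrt(17).
At 3/2 - (1/2)*sqrt(17): a pole of order 1; residue 1/12 - (47/68)*sqrt(17).
At 3/2 + (1/2)*sqrt(17): a pole of order 1; residue 1/12 + (47/68)*sqrt(17).


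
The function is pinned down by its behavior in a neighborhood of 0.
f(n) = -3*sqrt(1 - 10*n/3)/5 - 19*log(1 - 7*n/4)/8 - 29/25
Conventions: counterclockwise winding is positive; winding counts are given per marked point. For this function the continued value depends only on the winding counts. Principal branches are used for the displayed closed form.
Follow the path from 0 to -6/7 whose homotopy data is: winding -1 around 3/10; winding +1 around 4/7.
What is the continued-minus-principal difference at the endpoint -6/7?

Continued minus principal equals ((18/35)*sqrt(21)) - ((19/4)*pi)*i.

The rational part is single-valued and drops out of the difference; each branch term changes only by its own monodromy.
(-19/8)*log(1 - n/(4/7)): each positive loop around 4/7 adds 2*pi*i to the log, so winding +1 contributes (-19/8)*(1)*2*pi*i = -(19/4)*pi*i.
(-3/5)*sqrt(1 - n/(3/10)): winding -1 is odd, the square root flips sign, contributing -2*(-3/5)*sqrt(1 - (-6/7)/(3/10)) = -2*(-3/5)*sqrt(27/7) = (18/35)*sqrt(21).
Summing the contributions at n = -6/7 gives ((18/35)*sqrt(21)) - ((19/4)*pi)*i.


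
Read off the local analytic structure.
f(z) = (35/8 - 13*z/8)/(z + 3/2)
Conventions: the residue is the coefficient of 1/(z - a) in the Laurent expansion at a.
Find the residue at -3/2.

At the order-1 pole -3/2 set g(z) = (z - (-3/2))*f(z) = 35/8 - 13*z/8.
Simple pole: residue = g(a) at a = -3/2, which is 109/16.

The residue is 109/16.


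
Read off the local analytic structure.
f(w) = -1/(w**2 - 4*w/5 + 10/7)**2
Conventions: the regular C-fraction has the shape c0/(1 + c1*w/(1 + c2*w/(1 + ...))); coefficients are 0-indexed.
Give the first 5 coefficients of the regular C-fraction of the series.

The regular C-fraction coefficients are [-49/100, -28/25, 153/100, -16409/15300, -179375/2510577].

Taylor coefficients (expand at 0): a_0 = -49/100, a_1 = -343/625, a_2 = 14063/62500, a_3 = 631463/781250, a_4 = 10297889/31250000.
c0 = a_0 = -49/100. Peel one level at a time: if S = 1 + c*w/S' with S'(0) = 1, then c is the w-coefficient of S and S' = c*w/(S - 1).
S_1 = c0/f = 1 + (-28/25)*w + (1071/625)*w^2 + ...; c1 = -28/25.
S_2 = c1*w/(S_1 - 1) = 1 + (153/100)*w + (16409/10000)*w^2 + ...; c2 = 153/100.
S_3 = c2*w/(S_2 - 1) = 1 + (-16409/15300)*w + (-7175/93636)*w^2 + ...; c3 = -16409/15300.
S_4 = c3*w/(S_3 - 1) = 1 + (-179375/2510577)*w + ...; c4 = -179375/2510577.


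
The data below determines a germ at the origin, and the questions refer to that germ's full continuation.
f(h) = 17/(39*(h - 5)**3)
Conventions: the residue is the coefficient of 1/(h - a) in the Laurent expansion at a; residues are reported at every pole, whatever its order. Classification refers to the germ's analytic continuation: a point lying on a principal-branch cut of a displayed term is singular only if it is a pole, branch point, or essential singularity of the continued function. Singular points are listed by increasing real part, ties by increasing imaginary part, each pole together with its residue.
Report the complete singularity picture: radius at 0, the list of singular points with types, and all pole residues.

Denominator factor (h - 5)^3: pole of order 3 at 5, modulus 5.
The radius of convergence is the smallest modulus among the singular points: 5.
At the order-3 pole 5 set g(h) = (h - (5))^3*f(h) = 17/39.
Order-3 pole: residue = g''(a)/2; g''(5) = 0, so the residue is 0.

Radius of convergence at 0: 5.
At 5: a pole of order 3; residue 0.


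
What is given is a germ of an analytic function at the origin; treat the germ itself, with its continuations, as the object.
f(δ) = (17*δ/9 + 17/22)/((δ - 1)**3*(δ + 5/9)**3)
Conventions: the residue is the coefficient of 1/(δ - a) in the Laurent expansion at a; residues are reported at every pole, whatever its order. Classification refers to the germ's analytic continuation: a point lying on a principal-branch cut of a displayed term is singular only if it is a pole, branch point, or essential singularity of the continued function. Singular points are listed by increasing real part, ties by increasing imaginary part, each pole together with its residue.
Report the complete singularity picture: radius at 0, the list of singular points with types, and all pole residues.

Denominator factor (δ - 1)^3: pole of order 3 at 1, modulus 1.
Denominator factor (δ + 5/9)^3: pole of order 3 at -5/9, modulus 5/9.
The radius of convergence is the smallest modulus among the singular points: 5/9.
At the order-3 pole -5/9 set g(δ) = (δ - (-5/9))^3*f(δ) = (17*δ/9 + 17/22)/(δ - 1)**3.
Order-3 pole: residue = g''(a)/2; g''(-5/9) = -4647375/2958032, so the residue is -4647375/5916064.
At the order-3 pole 1 set g(δ) = (δ - (1))^3*f(δ) = (17*δ/9 + 17/22)/(δ + 5/9)**3.
Order-3 pole: residue = g''(a)/2; g''(1) = 4647375/2958032, so the residue is 4647375/5916064.
List the singular points by increasing real part (a conjugate pair: the negative imaginary part first).

Radius of convergence at 0: 5/9.
At -5/9: a pole of order 3; residue -4647375/5916064.
At 1: a pole of order 3; residue 4647375/5916064.


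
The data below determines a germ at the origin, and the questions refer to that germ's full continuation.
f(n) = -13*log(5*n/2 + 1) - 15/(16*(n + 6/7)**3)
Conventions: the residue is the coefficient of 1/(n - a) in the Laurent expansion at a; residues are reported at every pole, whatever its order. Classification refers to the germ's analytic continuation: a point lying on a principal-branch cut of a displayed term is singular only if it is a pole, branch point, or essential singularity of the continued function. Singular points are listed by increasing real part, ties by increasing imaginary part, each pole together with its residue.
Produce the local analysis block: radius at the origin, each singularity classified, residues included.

Denominator factor (n + 6/7)^3: pole of order 3 at -6/7, modulus 6/7.
Branch term (-13)*log(1 - n/(-2/5)): its argument vanishes at n = -2/5, a logarithmic branch point, modulus 2/5.
The radius of convergence is the smallest modulus among the singular points: 2/5.
The branch term is analytic at -6/7 and contributes nothing to the residue; only the rational part matters.
At the order-3 pole -6/7 set g(n) = (n - (-6/7))^3*(rational part) = -15/16.
Order-3 pole: residue = g''(a)/2; g''(-6/7) = 0, so the residue is 0.
List the singular points by increasing real part (a conjugate pair: the negative imaginary part first).

Radius of convergence at 0: 2/5.
At -6/7: a pole of order 3; residue 0.
At -2/5: a logarithmic branch point.


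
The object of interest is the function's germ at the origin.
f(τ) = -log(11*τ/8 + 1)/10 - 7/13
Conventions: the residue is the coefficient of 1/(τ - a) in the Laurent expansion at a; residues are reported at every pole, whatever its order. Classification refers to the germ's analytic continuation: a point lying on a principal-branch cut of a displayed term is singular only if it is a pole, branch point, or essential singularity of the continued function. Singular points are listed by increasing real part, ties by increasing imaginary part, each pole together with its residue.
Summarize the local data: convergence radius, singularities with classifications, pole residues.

Branch term (-1/10)*log(1 - τ/(-8/11)): its argument vanishes at τ = -8/11, a logarithmic branch point, modulus 8/11.
The radius of convergence is the smallest modulus among the singular points: 8/11.

Radius of convergence at 0: 8/11.
At -8/11: a logarithmic branch point.


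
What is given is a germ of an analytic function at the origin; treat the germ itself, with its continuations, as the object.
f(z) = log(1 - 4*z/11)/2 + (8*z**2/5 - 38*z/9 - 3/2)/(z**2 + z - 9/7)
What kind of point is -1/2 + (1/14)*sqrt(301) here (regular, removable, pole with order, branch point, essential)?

The point is a pole of order 1.

The denominator factor z**2 + z - 9/7 vanishes at -1/2 + (1/14)*sqrt(301) and appears to the power 1; the numerator there equals 437/126 - (131/315)*sqrt(301), nonzero, and no other factor vanishes.
The branch terms are analytic at this point.
Hence a pole whose order is the multiplicity, 1.


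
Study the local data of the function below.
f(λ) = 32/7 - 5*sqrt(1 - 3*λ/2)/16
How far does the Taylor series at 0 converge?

The radius of convergence is 2/3.

Branch term (-5/16)*sqrt(1 - λ/(2/3)): its argument vanishes at λ = 2/3, a square-root branch point, modulus 2/3.
The radius of convergence is the smallest modulus among the singular points: 2/3.


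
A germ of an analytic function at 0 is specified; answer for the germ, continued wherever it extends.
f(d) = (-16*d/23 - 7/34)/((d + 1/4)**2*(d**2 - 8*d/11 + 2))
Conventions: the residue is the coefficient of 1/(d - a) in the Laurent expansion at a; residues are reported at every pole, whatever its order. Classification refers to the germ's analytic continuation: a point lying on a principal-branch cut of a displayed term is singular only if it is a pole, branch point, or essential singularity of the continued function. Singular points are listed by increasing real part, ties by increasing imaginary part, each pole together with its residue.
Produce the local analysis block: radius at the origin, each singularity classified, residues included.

Radius of convergence at 0: 1/4.
At -1/4: a pole of order 2; residue -3876928/12201155.
At (4/11) - ((1/11)*sqrt(226))*i: a pole of order 1; residue (1938464/12201155) - ((6064366/1378730515)*sqrt(226))*i.
At (4/11) + ((1/11)*sqrt(226))*i: a pole of order 1; residue (1938464/12201155) + ((6064366/1378730515)*sqrt(226))*i.


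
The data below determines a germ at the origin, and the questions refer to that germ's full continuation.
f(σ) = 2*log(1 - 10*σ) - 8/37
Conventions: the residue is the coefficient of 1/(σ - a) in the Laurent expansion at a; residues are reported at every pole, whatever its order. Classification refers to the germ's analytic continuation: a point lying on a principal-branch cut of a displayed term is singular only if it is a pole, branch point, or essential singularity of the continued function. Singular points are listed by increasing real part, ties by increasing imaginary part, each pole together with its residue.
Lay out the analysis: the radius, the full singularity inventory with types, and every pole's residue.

Branch term (2)*log(1 - σ/(1/10)): its argument vanishes at σ = 1/10, a logarithmic branch point, modulus 1/10.
The radius of convergence is the smallest modulus among the singular points: 1/10.

Radius of convergence at 0: 1/10.
At 1/10: a logarithmic branch point.


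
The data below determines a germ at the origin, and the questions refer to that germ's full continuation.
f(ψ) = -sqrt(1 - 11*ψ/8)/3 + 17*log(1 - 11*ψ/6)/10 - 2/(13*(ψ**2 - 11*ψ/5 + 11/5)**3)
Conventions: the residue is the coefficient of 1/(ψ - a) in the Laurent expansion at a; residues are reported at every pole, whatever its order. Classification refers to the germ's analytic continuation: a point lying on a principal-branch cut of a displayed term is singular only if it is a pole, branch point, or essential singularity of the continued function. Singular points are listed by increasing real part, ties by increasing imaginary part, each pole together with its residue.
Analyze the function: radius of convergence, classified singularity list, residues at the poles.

Radius of convergence at 0: 6/11.
At 6/11: a logarithmic branch point.
At 8/11: an algebraic (square-root) branch point.
At (11/10) - ((3/10)*sqrt(11))*i: a pole of order 3; residue -((12500/1401543)*sqrt(11))*i.
At (11/10) + ((3/10)*sqrt(11))*i: a pole of order 3; residue ((12500/1401543)*sqrt(11))*i.

Denominator factor (ψ**2 - 11*ψ/5 + 11/5)^3: discriminant -99/25, complex-conjugate roots (11/10) + ((3/10)*sqrt(11))*i and (11/10) - ((3/10)*sqrt(11))*i; poles of order 3, moduli (1/5)*sqrt(55) and (1/5)*sqrt(55).
Branch term (17/10)*log(1 - ψ/(6/11)): its argument vanishes at ψ = 6/11, a logarithmic branch point, modulus 6/11.
Branch term (-1/3)*sqrt(1 - ψ/(8/11)): its argument vanishes at ψ = 8/11, a square-root branch point, modulus 8/11.
The radius of convergence is the smallest modulus among the singular points: 6/11.
The branch terms are analytic at (11/10) - ((3/10)*sqrt(11))*i and contribute nothing to the residue; only the rational part matters.
The factor ψ**2 - 11*ψ/5 + 11/5 splits as (ψ - a)(ψ - a') with a = (11/10) - ((3/10)*sqrt(11))*i, a' = (11/10) + ((3/10)*sqrt(11))*i. At the order-3 pole a set g(ψ) = (ψ - a)^3*(rational part) = [-2/13] / (ψ - a')^3.
Order-3 pole: residue = g''(a)/2; g''((11/10) - ((3/10)*sqrt(11))*i) = -((25000/1401543)*sqrt(11))*i, so the residue is -((12500/1401543)*sqrt(11))*i.
The branch terms are analytic at (11/10) + ((3/10)*sqrt(11))*i and contribute nothing to the residue; only the rational part matters.
The factor ψ**2 - 11*ψ/5 + 11/5 splits as (ψ - a)(ψ - a') with a = (11/10) + ((3/10)*sqrt(11))*i, a' = (11/10) - ((3/10)*sqrt(11))*i. At the order-3 pole a set g(ψ) = (ψ - a)^3*(rational part) = [-2/13] / (ψ - a')^3.
Order-3 pole: residue = g''(a)/2; g''((11/10) + ((3/10)*sqrt(11))*i) = ((25000/1401543)*sqrt(11))*i, so the residue is ((12500/1401543)*sqrt(11))*i.
List the singular points by increasing real part (a conjugate pair: the negative imaginary part first).


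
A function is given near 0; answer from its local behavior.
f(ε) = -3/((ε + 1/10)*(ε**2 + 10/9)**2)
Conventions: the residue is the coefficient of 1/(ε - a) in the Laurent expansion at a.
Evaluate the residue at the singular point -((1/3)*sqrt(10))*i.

The factor ε**2 + 10/9 splits as (ε - a)(ε - a') with a = -((1/3)*sqrt(10))*i, a' = ((1/3)*sqrt(10))*i. At the order-2 pole a set g(ε) = (ε - a)^2*f(ε) = [-3/(ε + 1/10)] / (ε - a')^2.
Order-2 pole: residue = g'(a); g'(-((1/3)*sqrt(10))*i) = (1215000/1018081) - ((2193561/40723240)*sqrt(10))*i, so the residue is (1215000/1018081) - ((2193561/40723240)*sqrt(10))*i.

The residue is (1215000/1018081) - ((2193561/40723240)*sqrt(10))*i.


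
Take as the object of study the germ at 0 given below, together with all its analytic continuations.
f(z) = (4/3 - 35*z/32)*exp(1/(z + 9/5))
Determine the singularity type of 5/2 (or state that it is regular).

The point is a regular point.

There is no denominator, hence no pole anywhere.
The essential point of exp(1/(z - (-9/5))) is -9/5, not 5/2.
So the germ continues analytically to 5/2.


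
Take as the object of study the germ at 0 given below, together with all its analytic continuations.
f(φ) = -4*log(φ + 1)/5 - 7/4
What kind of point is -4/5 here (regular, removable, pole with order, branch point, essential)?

There is no denominator, hence no pole anywhere.
Branch term log(1 - φ/(-1)): argument at -4/5 is 1/5, nonzero, so -4/5 is not its branch point (a point on a principal cut is still regular for the continued germ).
So the germ continues analytically to -4/5.

The point is a regular point.


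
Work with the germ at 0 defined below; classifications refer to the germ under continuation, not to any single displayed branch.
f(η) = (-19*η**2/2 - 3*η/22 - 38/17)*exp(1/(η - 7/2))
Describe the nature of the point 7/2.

The point is an essential singularity.

The exponent 1/(η - (7/2)) has a pole at 7/2, so exp(1/(η - (7/2))) takes every nonzero value near it: an essential singularity (not a pole of any order).


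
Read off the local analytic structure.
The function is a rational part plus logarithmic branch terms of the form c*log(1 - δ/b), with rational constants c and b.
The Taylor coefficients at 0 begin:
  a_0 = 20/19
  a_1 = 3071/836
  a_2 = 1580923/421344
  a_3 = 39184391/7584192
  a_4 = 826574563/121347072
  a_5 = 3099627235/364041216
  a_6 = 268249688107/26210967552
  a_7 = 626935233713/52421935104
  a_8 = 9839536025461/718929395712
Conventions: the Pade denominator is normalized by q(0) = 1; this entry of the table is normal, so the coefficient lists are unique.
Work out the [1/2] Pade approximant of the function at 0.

Taylor coefficients needed (read off): a_0 = 20/19, a_1 = 3071/836, a_2 = 1580923/421344, a_3 = 39184391/7584192.
Write the denominator as Q(δ) = 1 + q1*δ + q2*δ^2. Requiring Q*f - P = O(δ^4) with deg P <= 1 kills the coefficients of δ^2..δ^3 in Q*f:
  δ^2: a_2 + q1*a_1 + q2*a_0 = 0, i.e. 1580923/421344 + (3071/836)*q1 + (20/19)*q2 = 0.
  δ^3: a_3 + q1*a_2 + q2*a_1 = 0, i.e. 39184391/7584192 + (1580923/421344)*q1 + (3071/836)*q2 = 0.
Solving this linear system: q1 = -26453998757/30258291816, q2 = -290023293793/564821447232.
The numerator is Q*f truncated at degree 1: P0 = a_0 = 20/19; P1 = a_1 + q1*a_0 = 458182205663/166420604988.

The Pade approximant has numerator coefficients [20/19, 458182205663/166420604988]; denominator coefficients [1, -26453998757/30258291816, -290023293793/564821447232].


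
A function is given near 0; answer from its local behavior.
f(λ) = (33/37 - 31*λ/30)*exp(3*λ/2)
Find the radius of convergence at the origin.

The radius of convergence is infinite.

The factor exp(3*λ/2) is entire and contributes no finite singular point.
The polynomial part has no poles.
No finite singular points: the Taylor series at 0 converges everywhere.


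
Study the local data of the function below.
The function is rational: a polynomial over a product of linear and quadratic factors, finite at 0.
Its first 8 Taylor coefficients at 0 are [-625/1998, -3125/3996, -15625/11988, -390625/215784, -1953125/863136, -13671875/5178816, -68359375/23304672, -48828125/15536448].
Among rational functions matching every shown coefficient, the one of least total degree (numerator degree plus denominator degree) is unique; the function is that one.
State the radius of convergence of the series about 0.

No rational of total degree below 3 reproduces all 8 coefficients; solving the [0/3] Pade equations on them gives f(z) = 20/(37*(z - 6/5)**3), whose expansion matches every shown term.
Denominator factor (z - 6/5)^3: pole of order 3 at 6/5, modulus 6/5.
The radius of convergence is the smallest modulus among the singular points: 6/5.

The radius of convergence is 6/5.


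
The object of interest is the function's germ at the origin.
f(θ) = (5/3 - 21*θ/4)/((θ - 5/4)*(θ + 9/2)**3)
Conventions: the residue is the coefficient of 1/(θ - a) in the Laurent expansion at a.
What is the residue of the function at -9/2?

The residue is 940/36501.

At the order-3 pole -9/2 set g(θ) = (θ - (-9/2))^3*f(θ) = (5/3 - 21*θ/4)/(θ - 5/4).
Order-3 pole: residue = g''(a)/2; g''(-9/2) = 1880/36501, so the residue is 940/36501.


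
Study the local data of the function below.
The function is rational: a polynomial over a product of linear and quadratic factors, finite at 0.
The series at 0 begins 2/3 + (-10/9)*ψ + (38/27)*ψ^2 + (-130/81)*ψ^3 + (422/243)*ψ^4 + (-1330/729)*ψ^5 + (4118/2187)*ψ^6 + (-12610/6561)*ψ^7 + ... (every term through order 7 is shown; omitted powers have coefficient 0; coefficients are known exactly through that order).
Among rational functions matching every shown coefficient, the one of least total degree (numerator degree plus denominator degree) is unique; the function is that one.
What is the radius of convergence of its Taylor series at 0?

No rational of total degree below 2 reproduces all 8 coefficients; solving the [0/2] Pade equations on them gives f(ψ) = 1/((ψ + 1)*(ψ + 3/2)), whose expansion matches every shown term.
Denominator factor (ψ + 1): pole of order 1 at -1, modulus 1.
Denominator factor (ψ + 3/2): pole of order 1 at -3/2, modulus 3/2.
The radius of convergence is the smallest modulus among the singular points: 1.

The radius of convergence is 1.


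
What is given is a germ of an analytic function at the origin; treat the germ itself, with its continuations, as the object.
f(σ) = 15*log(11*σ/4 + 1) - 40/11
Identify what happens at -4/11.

The point is a logarithmic branch point.

The term (15)*log(1 - σ/(-4/11)) has argument 1 - -4/11/(-4/11) = 0 at -4/11: a logarithmic (infinitely-sheeted) branch point; the remaining terms are analytic or single-valued there.


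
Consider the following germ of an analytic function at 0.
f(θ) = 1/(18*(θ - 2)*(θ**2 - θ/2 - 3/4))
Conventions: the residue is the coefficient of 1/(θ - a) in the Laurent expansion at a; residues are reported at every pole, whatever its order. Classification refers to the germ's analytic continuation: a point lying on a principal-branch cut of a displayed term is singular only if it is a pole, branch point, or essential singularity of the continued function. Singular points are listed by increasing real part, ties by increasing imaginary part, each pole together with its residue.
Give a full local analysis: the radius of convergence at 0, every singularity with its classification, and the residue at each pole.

Denominator factor (θ - 2): pole of order 1 at 2, modulus 2.
Denominator factor (θ**2 - θ/2 - 3/4): discriminant 13/4, real irrational roots 1/4 + (1/4)*sqrt(13) and 1/4 - (1/4)*sqrt(13); poles of order 1, moduli 1/4 + (1/4)*sqrt(13) and -1/4 + (1/4)*sqrt(13).
The radius of convergence is the smallest modulus among the singular points: -1/4 + (1/4)*sqrt(13).
The factor θ**2 - θ/2 - 3/4 splits as (θ - a)(θ - a') with a = 1/4 - (1/4)*sqrt(13), a' = 1/4 + (1/4)*sqrt(13). At the order-1 pole a set g(θ) = (θ - a)*f(θ) = [1/(18*(θ - 2))] / (θ - a').
Simple pole: residue = g(a) at a = 1/4 - (1/4)*sqrt(13), which is -1/81 + (7/1053)*sqrt(13).
The factor θ**2 - θ/2 - 3/4 splits as (θ - a)(θ - a') with a = 1/4 + (1/4)*sqrt(13), a' = 1/4 - (1/4)*sqrt(13). At the order-1 pole a set g(θ) = (θ - a)*f(θ) = [1/(18*(θ - 2))] / (θ - a').
Simple pole: residue = g(a) at a = 1/4 + (1/4)*sqrt(13), which is -1/81 - (7/1053)*sqrt(13).
At the order-1 pole 2 set g(θ) = (θ - (2))*f(θ) = 1/(18*(θ**2 - θ/2 - 3/4)).
Simple pole: residue = g(a) at a = 2, which is 2/81.
List the singular points by increasing real part (a conjugate pair: the negative imaginary part first).

Radius of convergence at 0: -1/4 + (1/4)*sqrt(13).
At 1/4 - (1/4)*sqrt(13): a pole of order 1; residue -1/81 + (7/1053)*sqrt(13).
At 1/4 + (1/4)*sqrt(13): a pole of order 1; residue -1/81 - (7/1053)*sqrt(13).
At 2: a pole of order 1; residue 2/81.


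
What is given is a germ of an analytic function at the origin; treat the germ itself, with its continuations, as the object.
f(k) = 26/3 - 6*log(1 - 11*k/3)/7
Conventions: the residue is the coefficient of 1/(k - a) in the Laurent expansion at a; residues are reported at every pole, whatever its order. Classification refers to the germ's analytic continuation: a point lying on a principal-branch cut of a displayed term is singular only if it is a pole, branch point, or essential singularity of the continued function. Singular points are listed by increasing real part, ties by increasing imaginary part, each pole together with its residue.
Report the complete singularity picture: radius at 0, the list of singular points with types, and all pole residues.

Branch term (-6/7)*log(1 - k/(3/11)): its argument vanishes at k = 3/11, a logarithmic branch point, modulus 3/11.
The radius of convergence is the smallest modulus among the singular points: 3/11.

Radius of convergence at 0: 3/11.
At 3/11: a logarithmic branch point.


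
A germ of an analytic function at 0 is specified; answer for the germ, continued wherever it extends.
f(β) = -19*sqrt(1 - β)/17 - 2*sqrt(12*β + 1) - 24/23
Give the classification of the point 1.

The point is an algebraic (square-root) branch point.

The term (-19/17)*sqrt(1 - β/(1)) has argument 1 - 1/(1) = 0 at 1: a square-root (algebraic, two-sheeted) branch point; the remaining terms are analytic or single-valued there.
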